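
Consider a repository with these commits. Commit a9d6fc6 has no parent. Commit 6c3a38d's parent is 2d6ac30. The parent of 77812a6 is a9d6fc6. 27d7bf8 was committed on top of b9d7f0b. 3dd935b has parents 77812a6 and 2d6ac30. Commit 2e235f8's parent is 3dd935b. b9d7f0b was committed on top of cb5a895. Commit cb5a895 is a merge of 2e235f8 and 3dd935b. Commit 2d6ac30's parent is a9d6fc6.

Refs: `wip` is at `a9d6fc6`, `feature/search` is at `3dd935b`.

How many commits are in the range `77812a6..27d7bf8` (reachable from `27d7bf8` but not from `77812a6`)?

6

Reachable from 27d7bf8: {27d7bf8, 2d6ac30, 2e235f8, 3dd935b, 77812a6, a9d6fc6, b9d7f0b, cb5a895}.
Reachable from 77812a6: {77812a6, a9d6fc6}.
In 27d7bf8's history but not 77812a6's: {27d7bf8, 2d6ac30, 2e235f8, 3dd935b, b9d7f0b, cb5a895} — 6 commits.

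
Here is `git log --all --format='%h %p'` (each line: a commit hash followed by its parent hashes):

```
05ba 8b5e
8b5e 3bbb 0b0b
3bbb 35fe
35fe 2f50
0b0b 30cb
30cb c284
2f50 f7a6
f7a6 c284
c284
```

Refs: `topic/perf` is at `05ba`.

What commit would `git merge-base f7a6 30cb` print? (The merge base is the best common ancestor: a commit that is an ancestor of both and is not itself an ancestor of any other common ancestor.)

Ancestors of f7a6: {c284, f7a6}.
Ancestors of 30cb: {30cb, c284}.
Common ancestors: {c284}.
The only common ancestor is c284, so it is the merge base.

c284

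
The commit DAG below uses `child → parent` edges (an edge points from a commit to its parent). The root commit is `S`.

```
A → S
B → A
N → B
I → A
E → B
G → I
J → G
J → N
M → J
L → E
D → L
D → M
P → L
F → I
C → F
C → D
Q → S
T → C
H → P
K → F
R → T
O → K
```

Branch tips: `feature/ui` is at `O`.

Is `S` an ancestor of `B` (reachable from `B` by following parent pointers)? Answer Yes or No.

Ancestors of B (commits reachable by following parents): {A, B, S}.
S is in that set, so it is an ancestor of B.

Yes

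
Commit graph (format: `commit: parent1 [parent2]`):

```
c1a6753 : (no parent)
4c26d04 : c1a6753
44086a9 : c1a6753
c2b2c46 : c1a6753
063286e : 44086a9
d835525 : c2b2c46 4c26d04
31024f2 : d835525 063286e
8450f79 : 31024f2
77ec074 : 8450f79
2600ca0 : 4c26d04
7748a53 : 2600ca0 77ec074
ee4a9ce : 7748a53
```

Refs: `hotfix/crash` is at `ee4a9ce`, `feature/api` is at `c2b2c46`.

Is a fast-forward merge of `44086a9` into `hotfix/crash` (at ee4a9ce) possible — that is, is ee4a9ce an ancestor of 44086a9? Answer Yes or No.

No

A fast-forward from ee4a9ce to 44086a9 is possible iff ee4a9ce is an ancestor of 44086a9.
Ancestors of 44086a9: {44086a9, c1a6753}.
ee4a9ce is not among them, so fast-forward is not possible.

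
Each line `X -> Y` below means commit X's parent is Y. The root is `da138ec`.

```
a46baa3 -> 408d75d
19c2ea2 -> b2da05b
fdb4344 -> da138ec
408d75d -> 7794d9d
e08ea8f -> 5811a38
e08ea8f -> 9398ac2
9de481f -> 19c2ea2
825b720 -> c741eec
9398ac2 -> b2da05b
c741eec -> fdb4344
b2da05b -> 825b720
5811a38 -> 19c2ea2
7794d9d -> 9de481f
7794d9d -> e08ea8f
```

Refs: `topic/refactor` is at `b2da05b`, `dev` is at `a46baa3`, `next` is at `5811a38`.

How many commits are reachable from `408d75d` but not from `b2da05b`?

7

Reachable from 408d75d: {19c2ea2, 408d75d, 5811a38, 7794d9d, 825b720, 9398ac2, 9de481f, b2da05b, c741eec, da138ec, e08ea8f, fdb4344}.
Reachable from b2da05b: {825b720, b2da05b, c741eec, da138ec, fdb4344}.
In 408d75d's history but not b2da05b's: {19c2ea2, 408d75d, 5811a38, 7794d9d, 9398ac2, 9de481f, e08ea8f} — 7 commits.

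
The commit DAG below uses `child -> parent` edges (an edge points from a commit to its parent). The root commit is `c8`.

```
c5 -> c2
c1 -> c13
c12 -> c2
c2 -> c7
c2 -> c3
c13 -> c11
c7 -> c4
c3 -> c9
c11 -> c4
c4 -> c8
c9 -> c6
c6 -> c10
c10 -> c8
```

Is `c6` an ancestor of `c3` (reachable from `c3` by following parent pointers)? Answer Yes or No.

Yes

Ancestors of c3 (commits reachable by following parents): {c10, c3, c6, c8, c9}.
c6 is in that set, so it is an ancestor of c3.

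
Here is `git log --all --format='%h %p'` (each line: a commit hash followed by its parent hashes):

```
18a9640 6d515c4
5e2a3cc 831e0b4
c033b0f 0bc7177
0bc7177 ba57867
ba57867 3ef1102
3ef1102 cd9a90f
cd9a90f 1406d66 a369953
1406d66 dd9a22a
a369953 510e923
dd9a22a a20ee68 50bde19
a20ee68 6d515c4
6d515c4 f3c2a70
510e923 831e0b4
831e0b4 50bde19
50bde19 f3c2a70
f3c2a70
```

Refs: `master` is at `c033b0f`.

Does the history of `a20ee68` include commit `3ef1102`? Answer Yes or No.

No

Ancestors of a20ee68: {6d515c4, a20ee68, f3c2a70}.
3ef1102 is not in that set, so it is not an ancestor of a20ee68.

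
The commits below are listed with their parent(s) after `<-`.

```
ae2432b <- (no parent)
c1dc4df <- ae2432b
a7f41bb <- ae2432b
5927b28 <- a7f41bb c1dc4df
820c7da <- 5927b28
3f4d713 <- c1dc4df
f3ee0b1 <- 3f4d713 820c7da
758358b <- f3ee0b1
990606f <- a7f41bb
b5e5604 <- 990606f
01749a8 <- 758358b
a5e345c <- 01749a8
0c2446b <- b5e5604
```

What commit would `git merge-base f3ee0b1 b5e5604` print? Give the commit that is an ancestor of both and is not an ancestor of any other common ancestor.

Ancestors of f3ee0b1: {3f4d713, 5927b28, 820c7da, a7f41bb, ae2432b, c1dc4df, f3ee0b1}.
Ancestors of b5e5604: {990606f, a7f41bb, ae2432b, b5e5604}.
Common ancestors: {a7f41bb, ae2432b}.
Among these, a7f41bb is not an ancestor of any other common ancestor — it is the merge base.

a7f41bb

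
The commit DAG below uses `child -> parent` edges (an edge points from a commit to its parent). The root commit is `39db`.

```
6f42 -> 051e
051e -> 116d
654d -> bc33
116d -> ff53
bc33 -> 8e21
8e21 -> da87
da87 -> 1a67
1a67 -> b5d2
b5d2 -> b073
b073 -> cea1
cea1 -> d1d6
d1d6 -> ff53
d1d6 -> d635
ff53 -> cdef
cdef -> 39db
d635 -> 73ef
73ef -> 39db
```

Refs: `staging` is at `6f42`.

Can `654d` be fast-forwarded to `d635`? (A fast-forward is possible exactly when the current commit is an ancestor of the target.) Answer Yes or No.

A fast-forward from 654d to d635 is possible iff 654d is an ancestor of d635.
Ancestors of d635: {39db, 73ef, d635}.
654d is not among them, so fast-forward is not possible.

No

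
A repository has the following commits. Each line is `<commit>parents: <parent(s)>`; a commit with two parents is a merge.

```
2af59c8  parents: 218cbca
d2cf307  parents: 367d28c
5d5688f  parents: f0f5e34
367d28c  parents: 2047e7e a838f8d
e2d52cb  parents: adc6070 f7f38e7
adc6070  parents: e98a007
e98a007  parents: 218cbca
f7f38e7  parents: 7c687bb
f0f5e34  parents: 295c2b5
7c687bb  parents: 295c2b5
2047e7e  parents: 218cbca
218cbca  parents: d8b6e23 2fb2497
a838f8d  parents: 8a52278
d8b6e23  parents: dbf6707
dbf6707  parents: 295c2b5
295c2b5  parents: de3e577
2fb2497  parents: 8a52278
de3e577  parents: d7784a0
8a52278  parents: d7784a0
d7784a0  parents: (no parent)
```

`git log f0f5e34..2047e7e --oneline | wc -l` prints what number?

6

Reachable from 2047e7e: {2047e7e, 218cbca, 295c2b5, 2fb2497, 8a52278, d7784a0, d8b6e23, dbf6707, de3e577}.
Reachable from f0f5e34: {295c2b5, d7784a0, de3e577, f0f5e34}.
In 2047e7e's history but not f0f5e34's: {2047e7e, 218cbca, 2fb2497, 8a52278, d8b6e23, dbf6707} — 6 commits.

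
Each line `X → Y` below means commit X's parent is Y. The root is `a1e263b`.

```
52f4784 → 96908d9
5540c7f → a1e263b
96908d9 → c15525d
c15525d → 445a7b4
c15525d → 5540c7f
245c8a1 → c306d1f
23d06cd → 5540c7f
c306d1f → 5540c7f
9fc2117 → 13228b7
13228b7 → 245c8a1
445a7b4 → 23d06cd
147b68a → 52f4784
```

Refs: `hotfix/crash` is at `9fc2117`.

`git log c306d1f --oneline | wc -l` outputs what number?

Walking parent pointers from c306d1f: reachable set = {5540c7f, a1e263b, c306d1f}.
That is 3 commits.

3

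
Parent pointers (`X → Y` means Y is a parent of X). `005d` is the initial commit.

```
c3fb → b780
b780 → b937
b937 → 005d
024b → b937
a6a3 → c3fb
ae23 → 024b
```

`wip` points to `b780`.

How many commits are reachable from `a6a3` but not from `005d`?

Reachable from a6a3: {005d, a6a3, b780, b937, c3fb}.
Reachable from 005d: {005d}.
In a6a3's history but not 005d's: {a6a3, b780, b937, c3fb} — 4 commits.

4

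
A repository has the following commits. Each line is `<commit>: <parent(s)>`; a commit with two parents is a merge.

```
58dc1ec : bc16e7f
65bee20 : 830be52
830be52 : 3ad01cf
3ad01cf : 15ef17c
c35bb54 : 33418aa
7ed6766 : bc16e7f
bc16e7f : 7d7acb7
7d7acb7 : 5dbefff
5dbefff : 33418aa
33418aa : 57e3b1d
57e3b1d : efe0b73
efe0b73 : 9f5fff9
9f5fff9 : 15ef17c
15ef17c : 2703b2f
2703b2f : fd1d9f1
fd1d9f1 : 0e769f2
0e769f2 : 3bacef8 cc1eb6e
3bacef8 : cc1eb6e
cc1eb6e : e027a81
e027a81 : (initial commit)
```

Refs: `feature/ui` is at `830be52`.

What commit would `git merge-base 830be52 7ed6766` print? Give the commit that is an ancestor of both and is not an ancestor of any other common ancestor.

15ef17c

Ancestors of 830be52: {0e769f2, 15ef17c, 2703b2f, 3ad01cf, 3bacef8, 830be52, cc1eb6e, e027a81, fd1d9f1}.
Ancestors of 7ed6766: {0e769f2, 15ef17c, 2703b2f, 33418aa, 3bacef8, 57e3b1d, 5dbefff, 7d7acb7, 7ed6766, 9f5fff9, bc16e7f, cc1eb6e, e027a81, efe0b73, fd1d9f1}.
Common ancestors: {0e769f2, 15ef17c, 2703b2f, 3bacef8, cc1eb6e, e027a81, fd1d9f1}.
Among these, 15ef17c is not an ancestor of any other common ancestor — it is the merge base.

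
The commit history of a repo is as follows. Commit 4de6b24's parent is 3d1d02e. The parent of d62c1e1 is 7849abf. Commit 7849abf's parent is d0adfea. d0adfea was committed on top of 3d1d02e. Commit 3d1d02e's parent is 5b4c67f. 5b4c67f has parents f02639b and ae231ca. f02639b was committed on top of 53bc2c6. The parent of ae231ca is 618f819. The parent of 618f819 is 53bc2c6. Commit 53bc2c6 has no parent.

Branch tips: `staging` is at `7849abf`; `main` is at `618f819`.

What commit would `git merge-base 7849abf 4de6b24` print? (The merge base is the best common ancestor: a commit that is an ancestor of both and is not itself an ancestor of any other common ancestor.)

3d1d02e

Ancestors of 7849abf: {3d1d02e, 53bc2c6, 5b4c67f, 618f819, 7849abf, ae231ca, d0adfea, f02639b}.
Ancestors of 4de6b24: {3d1d02e, 4de6b24, 53bc2c6, 5b4c67f, 618f819, ae231ca, f02639b}.
Common ancestors: {3d1d02e, 53bc2c6, 5b4c67f, 618f819, ae231ca, f02639b}.
Among these, 3d1d02e is not an ancestor of any other common ancestor — it is the merge base.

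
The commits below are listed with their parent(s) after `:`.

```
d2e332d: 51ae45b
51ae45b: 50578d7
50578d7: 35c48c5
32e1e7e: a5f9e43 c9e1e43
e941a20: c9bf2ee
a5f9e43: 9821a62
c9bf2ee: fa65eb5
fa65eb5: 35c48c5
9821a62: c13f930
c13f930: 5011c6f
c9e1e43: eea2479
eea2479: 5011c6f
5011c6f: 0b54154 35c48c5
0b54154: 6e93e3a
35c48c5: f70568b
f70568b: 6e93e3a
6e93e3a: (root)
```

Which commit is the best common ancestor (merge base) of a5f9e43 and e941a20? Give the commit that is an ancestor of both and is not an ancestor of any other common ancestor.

Ancestors of a5f9e43: {0b54154, 35c48c5, 5011c6f, 6e93e3a, 9821a62, a5f9e43, c13f930, f70568b}.
Ancestors of e941a20: {35c48c5, 6e93e3a, c9bf2ee, e941a20, f70568b, fa65eb5}.
Common ancestors: {35c48c5, 6e93e3a, f70568b}.
Among these, 35c48c5 is not an ancestor of any other common ancestor — it is the merge base.

35c48c5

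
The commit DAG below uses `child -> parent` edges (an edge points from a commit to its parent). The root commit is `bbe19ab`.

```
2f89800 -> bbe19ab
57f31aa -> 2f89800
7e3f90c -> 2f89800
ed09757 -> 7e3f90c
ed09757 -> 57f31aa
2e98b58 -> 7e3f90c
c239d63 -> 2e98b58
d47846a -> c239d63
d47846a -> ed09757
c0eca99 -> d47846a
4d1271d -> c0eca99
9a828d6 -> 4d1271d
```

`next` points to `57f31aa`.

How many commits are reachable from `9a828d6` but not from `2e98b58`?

Reachable from 9a828d6: {2e98b58, 2f89800, 4d1271d, 57f31aa, 7e3f90c, 9a828d6, bbe19ab, c0eca99, c239d63, d47846a, ed09757}.
Reachable from 2e98b58: {2e98b58, 2f89800, 7e3f90c, bbe19ab}.
In 9a828d6's history but not 2e98b58's: {4d1271d, 57f31aa, 9a828d6, c0eca99, c239d63, d47846a, ed09757} — 7 commits.

7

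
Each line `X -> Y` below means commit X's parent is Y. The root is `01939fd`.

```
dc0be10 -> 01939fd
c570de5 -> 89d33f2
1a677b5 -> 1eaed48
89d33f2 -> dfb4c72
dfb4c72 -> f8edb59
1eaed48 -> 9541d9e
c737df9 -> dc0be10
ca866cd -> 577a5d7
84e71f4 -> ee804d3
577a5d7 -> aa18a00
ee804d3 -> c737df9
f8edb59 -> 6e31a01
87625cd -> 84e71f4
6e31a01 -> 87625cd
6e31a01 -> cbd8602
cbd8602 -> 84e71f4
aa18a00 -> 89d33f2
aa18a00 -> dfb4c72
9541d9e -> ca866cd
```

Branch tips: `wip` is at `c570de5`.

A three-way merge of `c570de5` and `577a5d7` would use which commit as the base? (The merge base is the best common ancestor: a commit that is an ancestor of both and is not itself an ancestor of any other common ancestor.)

89d33f2

Ancestors of c570de5: {01939fd, 6e31a01, 84e71f4, 87625cd, 89d33f2, c570de5, c737df9, cbd8602, dc0be10, dfb4c72, ee804d3, f8edb59}.
Ancestors of 577a5d7: {01939fd, 577a5d7, 6e31a01, 84e71f4, 87625cd, 89d33f2, aa18a00, c737df9, cbd8602, dc0be10, dfb4c72, ee804d3, f8edb59}.
Common ancestors: {01939fd, 6e31a01, 84e71f4, 87625cd, 89d33f2, c737df9, cbd8602, dc0be10, dfb4c72, ee804d3, f8edb59}.
Among these, 89d33f2 is not an ancestor of any other common ancestor — it is the merge base.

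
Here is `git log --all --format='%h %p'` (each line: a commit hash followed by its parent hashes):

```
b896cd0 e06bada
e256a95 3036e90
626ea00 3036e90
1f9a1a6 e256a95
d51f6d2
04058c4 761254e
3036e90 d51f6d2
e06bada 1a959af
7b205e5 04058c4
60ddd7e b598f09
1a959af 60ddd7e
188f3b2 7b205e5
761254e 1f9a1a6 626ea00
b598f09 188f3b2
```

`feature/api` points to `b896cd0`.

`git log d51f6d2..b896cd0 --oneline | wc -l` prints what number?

13

Reachable from b896cd0: {04058c4, 188f3b2, 1a959af, 1f9a1a6, 3036e90, 60ddd7e, 626ea00, 761254e, 7b205e5, b598f09, b896cd0, d51f6d2, e06bada, e256a95}.
Reachable from d51f6d2: {d51f6d2}.
In b896cd0's history but not d51f6d2's: {04058c4, 188f3b2, 1a959af, 1f9a1a6, 3036e90, 60ddd7e, 626ea00, 761254e, 7b205e5, b598f09, b896cd0, e06bada, e256a95} — 13 commits.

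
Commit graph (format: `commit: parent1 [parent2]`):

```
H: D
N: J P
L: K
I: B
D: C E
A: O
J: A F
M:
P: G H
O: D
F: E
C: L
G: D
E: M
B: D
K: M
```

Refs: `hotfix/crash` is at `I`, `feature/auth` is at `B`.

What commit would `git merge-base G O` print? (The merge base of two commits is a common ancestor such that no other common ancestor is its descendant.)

Ancestors of G: {C, D, E, G, K, L, M}.
Ancestors of O: {C, D, E, K, L, M, O}.
Common ancestors: {C, D, E, K, L, M}.
Among these, D is not an ancestor of any other common ancestor — it is the merge base.

D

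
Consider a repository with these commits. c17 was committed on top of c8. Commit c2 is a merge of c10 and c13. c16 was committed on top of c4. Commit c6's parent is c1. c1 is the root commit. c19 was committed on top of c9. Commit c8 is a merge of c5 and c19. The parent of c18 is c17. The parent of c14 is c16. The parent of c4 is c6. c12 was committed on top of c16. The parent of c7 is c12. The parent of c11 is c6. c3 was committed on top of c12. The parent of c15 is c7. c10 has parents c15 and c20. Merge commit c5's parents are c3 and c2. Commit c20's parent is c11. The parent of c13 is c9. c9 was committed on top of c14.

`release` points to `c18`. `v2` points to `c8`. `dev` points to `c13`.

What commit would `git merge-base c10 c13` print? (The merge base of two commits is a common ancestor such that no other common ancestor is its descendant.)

Ancestors of c10: {c1, c10, c11, c12, c15, c16, c20, c4, c6, c7}.
Ancestors of c13: {c1, c13, c14, c16, c4, c6, c9}.
Common ancestors: {c1, c16, c4, c6}.
Among these, c16 is not an ancestor of any other common ancestor — it is the merge base.

c16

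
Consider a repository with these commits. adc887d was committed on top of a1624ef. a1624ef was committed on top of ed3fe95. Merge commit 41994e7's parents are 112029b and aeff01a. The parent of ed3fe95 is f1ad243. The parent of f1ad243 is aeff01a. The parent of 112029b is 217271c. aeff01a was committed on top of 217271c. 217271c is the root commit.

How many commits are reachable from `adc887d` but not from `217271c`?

5

Reachable from adc887d: {217271c, a1624ef, adc887d, aeff01a, ed3fe95, f1ad243}.
Reachable from 217271c: {217271c}.
In adc887d's history but not 217271c's: {a1624ef, adc887d, aeff01a, ed3fe95, f1ad243} — 5 commits.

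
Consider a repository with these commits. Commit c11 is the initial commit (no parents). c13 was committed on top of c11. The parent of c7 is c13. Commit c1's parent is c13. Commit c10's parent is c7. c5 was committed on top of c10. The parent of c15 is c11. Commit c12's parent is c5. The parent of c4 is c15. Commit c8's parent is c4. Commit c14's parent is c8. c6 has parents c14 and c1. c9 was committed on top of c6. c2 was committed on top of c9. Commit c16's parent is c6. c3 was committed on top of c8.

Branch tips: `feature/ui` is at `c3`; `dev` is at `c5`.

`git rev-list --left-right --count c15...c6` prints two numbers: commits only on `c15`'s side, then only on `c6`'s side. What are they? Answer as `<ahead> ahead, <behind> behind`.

0 ahead, 6 behind

Reachable from c15: {c11, c15}.
Reachable from c6: {c1, c11, c13, c14, c15, c4, c6, c8}.
Only in c15's history (ahead): {} — 0.
Only in c6's history (behind): {c1, c13, c14, c4, c6, c8} — 6.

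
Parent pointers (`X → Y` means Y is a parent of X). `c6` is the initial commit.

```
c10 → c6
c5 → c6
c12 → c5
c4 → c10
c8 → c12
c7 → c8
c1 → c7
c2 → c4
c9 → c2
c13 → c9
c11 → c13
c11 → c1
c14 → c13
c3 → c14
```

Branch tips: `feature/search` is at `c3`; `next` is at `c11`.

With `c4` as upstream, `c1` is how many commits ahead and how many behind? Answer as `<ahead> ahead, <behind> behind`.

Reachable from c1: {c1, c12, c5, c6, c7, c8}.
Reachable from c4: {c10, c4, c6}.
Only in c1's history (ahead): {c1, c12, c5, c7, c8} — 5.
Only in c4's history (behind): {c10, c4} — 2.

5 ahead, 2 behind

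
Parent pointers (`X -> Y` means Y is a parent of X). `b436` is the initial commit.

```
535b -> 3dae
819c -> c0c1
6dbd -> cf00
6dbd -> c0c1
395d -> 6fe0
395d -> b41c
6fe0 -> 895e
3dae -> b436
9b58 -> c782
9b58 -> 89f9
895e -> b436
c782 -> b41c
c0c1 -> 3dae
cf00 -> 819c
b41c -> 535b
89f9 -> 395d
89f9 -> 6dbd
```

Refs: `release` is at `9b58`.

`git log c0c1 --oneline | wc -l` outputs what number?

Walking parent pointers from c0c1: reachable set = {3dae, b436, c0c1}.
That is 3 commits.

3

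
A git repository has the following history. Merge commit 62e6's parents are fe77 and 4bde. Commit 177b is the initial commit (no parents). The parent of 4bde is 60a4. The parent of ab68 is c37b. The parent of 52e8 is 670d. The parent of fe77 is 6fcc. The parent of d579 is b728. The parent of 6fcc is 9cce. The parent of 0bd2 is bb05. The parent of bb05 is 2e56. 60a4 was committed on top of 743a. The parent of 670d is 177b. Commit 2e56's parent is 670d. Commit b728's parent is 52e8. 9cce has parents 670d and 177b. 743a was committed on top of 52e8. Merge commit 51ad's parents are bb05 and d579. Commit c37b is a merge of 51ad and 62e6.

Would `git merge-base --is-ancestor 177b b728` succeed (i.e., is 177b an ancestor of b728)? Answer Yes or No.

Yes

Ancestors of b728 (commits reachable by following parents): {177b, 52e8, 670d, b728}.
177b is in that set, so it is an ancestor of b728.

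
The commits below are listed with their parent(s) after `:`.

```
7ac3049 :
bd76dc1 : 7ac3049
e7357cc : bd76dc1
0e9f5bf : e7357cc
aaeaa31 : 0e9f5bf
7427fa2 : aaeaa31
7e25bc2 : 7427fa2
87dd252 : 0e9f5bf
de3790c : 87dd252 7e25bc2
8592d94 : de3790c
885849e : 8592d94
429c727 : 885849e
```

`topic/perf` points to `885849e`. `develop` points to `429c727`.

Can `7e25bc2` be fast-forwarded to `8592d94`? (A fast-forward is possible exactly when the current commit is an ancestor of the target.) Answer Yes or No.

Yes

A fast-forward from 7e25bc2 to 8592d94 is possible iff 7e25bc2 is an ancestor of 8592d94.
Ancestors of 8592d94: {0e9f5bf, 7427fa2, 7ac3049, 7e25bc2, 8592d94, 87dd252, aaeaa31, bd76dc1, de3790c, e7357cc}.
7e25bc2 is among them, so fast-forward is possible.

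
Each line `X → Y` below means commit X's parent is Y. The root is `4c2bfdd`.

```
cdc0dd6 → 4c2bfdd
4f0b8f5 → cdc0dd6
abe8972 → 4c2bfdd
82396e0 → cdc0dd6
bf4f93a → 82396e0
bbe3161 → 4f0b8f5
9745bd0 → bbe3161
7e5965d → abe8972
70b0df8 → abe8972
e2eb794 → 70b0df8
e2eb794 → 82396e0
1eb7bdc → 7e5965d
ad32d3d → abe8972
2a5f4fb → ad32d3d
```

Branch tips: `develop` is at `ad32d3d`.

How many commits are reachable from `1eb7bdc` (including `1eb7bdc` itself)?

4

Walking parent pointers from 1eb7bdc: reachable set = {1eb7bdc, 4c2bfdd, 7e5965d, abe8972}.
That is 4 commits.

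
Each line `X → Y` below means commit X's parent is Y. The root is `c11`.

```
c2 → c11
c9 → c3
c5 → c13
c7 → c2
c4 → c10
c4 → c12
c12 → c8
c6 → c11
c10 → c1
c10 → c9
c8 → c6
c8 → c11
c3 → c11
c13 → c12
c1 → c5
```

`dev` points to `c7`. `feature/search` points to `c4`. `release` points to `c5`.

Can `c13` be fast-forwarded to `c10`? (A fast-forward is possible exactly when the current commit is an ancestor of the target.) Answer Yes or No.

Yes

A fast-forward from c13 to c10 is possible iff c13 is an ancestor of c10.
Ancestors of c10: {c1, c10, c11, c12, c13, c3, c5, c6, c8, c9}.
c13 is among them, so fast-forward is possible.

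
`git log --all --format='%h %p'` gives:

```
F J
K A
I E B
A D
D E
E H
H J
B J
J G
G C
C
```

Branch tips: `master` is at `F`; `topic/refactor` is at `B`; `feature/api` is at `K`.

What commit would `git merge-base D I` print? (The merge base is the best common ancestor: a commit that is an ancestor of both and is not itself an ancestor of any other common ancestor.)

E

Ancestors of D: {C, D, E, G, H, J}.
Ancestors of I: {B, C, E, G, H, I, J}.
Common ancestors: {C, E, G, H, J}.
Among these, E is not an ancestor of any other common ancestor — it is the merge base.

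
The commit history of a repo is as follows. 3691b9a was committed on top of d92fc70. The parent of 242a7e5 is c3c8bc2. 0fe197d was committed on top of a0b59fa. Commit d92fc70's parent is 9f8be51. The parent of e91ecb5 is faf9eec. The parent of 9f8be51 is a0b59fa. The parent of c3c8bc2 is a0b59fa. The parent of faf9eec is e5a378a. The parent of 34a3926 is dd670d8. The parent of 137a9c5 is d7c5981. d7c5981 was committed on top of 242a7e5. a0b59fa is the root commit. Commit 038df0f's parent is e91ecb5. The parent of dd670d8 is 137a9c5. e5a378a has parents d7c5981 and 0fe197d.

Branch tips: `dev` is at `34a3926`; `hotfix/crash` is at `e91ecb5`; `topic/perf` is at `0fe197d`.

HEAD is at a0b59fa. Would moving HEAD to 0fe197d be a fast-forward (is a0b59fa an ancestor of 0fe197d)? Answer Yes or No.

A fast-forward from a0b59fa to 0fe197d is possible iff a0b59fa is an ancestor of 0fe197d.
Ancestors of 0fe197d: {0fe197d, a0b59fa}.
a0b59fa is among them, so fast-forward is possible.

Yes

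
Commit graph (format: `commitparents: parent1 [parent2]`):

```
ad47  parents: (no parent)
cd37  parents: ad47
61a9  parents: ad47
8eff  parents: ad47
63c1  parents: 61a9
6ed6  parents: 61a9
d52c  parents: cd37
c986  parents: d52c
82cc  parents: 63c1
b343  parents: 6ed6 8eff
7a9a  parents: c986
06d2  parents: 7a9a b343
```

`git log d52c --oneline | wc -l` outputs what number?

Walking parent pointers from d52c: reachable set = {ad47, cd37, d52c}.
That is 3 commits.

3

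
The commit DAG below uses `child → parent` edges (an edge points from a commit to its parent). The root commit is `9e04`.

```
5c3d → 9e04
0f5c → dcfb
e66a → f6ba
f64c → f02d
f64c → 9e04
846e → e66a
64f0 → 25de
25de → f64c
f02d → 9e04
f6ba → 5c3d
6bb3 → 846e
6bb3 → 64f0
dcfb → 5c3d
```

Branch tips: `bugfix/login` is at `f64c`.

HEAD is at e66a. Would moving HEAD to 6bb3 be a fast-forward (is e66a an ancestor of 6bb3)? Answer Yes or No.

Yes

A fast-forward from e66a to 6bb3 is possible iff e66a is an ancestor of 6bb3.
Ancestors of 6bb3: {25de, 5c3d, 64f0, 6bb3, 846e, 9e04, e66a, f02d, f64c, f6ba}.
e66a is among them, so fast-forward is possible.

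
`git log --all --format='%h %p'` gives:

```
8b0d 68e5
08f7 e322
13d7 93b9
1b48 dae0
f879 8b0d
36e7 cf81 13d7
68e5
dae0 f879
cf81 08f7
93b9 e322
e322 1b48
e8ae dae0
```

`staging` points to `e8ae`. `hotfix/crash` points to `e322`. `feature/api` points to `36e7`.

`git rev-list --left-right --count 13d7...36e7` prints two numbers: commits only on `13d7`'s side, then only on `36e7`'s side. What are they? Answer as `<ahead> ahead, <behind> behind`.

0 ahead, 3 behind

Reachable from 13d7: {13d7, 1b48, 68e5, 8b0d, 93b9, dae0, e322, f879}.
Reachable from 36e7: {08f7, 13d7, 1b48, 36e7, 68e5, 8b0d, 93b9, cf81, dae0, e322, f879}.
Only in 13d7's history (ahead): {} — 0.
Only in 36e7's history (behind): {08f7, 36e7, cf81} — 3.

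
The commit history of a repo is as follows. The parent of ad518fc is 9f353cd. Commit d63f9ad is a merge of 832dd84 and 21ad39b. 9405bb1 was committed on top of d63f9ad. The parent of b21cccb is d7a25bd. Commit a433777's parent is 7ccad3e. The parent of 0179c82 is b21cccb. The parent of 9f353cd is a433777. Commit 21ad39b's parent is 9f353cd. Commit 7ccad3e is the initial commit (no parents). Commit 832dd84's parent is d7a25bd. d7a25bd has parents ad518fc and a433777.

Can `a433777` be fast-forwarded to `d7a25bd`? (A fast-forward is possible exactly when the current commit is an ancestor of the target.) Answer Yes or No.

A fast-forward from a433777 to d7a25bd is possible iff a433777 is an ancestor of d7a25bd.
Ancestors of d7a25bd: {7ccad3e, 9f353cd, a433777, ad518fc, d7a25bd}.
a433777 is among them, so fast-forward is possible.

Yes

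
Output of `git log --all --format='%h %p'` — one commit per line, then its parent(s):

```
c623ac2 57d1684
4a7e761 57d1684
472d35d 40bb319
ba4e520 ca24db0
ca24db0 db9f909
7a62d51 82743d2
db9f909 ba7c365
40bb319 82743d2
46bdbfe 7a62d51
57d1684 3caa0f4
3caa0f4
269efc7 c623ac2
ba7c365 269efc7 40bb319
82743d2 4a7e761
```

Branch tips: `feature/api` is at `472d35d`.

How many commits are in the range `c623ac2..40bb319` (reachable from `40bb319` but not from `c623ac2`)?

Reachable from 40bb319: {3caa0f4, 40bb319, 4a7e761, 57d1684, 82743d2}.
Reachable from c623ac2: {3caa0f4, 57d1684, c623ac2}.
In 40bb319's history but not c623ac2's: {40bb319, 4a7e761, 82743d2} — 3 commits.

3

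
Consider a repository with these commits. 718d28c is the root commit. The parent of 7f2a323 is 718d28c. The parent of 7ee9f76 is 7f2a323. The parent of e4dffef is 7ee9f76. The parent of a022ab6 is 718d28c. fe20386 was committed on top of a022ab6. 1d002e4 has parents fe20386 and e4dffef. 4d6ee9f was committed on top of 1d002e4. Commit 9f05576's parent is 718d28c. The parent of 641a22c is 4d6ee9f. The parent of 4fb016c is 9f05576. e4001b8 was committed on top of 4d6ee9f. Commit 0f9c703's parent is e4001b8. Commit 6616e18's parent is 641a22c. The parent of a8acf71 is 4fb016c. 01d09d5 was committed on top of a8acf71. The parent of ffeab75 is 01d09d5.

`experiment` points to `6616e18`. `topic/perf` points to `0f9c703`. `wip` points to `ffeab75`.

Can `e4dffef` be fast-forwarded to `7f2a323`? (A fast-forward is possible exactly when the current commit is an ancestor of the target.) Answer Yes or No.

A fast-forward from e4dffef to 7f2a323 is possible iff e4dffef is an ancestor of 7f2a323.
Ancestors of 7f2a323: {718d28c, 7f2a323}.
e4dffef is not among them, so fast-forward is not possible.

No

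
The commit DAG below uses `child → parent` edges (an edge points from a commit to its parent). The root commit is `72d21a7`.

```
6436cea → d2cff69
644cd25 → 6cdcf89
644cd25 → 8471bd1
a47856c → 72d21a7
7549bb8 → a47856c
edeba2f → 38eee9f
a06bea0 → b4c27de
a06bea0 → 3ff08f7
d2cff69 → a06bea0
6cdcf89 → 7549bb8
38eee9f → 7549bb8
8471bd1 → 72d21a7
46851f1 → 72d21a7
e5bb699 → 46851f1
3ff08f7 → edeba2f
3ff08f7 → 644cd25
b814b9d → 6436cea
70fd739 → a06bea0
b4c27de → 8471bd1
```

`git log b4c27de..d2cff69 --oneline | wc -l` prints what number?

9

Reachable from d2cff69: {38eee9f, 3ff08f7, 644cd25, 6cdcf89, 72d21a7, 7549bb8, 8471bd1, a06bea0, a47856c, b4c27de, d2cff69, edeba2f}.
Reachable from b4c27de: {72d21a7, 8471bd1, b4c27de}.
In d2cff69's history but not b4c27de's: {38eee9f, 3ff08f7, 644cd25, 6cdcf89, 7549bb8, a06bea0, a47856c, d2cff69, edeba2f} — 9 commits.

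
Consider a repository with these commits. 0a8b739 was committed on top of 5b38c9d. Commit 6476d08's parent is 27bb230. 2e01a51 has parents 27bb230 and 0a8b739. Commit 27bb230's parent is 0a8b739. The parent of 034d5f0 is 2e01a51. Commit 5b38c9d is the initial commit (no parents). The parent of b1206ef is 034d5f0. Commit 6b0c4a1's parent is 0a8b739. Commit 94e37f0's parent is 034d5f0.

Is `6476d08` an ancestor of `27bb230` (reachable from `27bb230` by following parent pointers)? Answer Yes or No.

Ancestors of 27bb230: {0a8b739, 27bb230, 5b38c9d}.
6476d08 is not in that set, so it is not an ancestor of 27bb230.

No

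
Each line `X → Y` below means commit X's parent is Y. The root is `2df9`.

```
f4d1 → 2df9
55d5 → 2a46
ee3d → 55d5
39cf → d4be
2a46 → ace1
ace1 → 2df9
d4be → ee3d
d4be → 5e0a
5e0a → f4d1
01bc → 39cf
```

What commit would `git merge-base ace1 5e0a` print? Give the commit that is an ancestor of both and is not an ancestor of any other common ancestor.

Ancestors of ace1: {2df9, ace1}.
Ancestors of 5e0a: {2df9, 5e0a, f4d1}.
Common ancestors: {2df9}.
The only common ancestor is 2df9, so it is the merge base.

2df9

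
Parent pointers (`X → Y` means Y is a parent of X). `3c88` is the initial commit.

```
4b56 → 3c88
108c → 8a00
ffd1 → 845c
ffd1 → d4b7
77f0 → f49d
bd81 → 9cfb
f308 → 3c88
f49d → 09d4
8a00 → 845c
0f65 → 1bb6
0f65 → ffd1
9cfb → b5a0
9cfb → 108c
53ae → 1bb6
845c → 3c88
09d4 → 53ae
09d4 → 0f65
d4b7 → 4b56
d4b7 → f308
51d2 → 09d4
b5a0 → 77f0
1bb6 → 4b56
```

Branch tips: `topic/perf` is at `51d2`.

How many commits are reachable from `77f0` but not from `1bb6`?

9

Reachable from 77f0: {09d4, 0f65, 1bb6, 3c88, 4b56, 53ae, 77f0, 845c, d4b7, f308, f49d, ffd1}.
Reachable from 1bb6: {1bb6, 3c88, 4b56}.
In 77f0's history but not 1bb6's: {09d4, 0f65, 53ae, 77f0, 845c, d4b7, f308, f49d, ffd1} — 9 commits.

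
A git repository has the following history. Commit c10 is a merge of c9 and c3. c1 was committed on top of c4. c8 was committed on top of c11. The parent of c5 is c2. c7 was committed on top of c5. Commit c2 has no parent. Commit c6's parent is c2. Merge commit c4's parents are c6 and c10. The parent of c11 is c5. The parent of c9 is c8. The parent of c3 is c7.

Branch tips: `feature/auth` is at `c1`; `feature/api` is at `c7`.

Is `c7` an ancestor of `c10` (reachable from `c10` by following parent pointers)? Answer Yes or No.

Yes

Ancestors of c10 (commits reachable by following parents): {c10, c11, c2, c3, c5, c7, c8, c9}.
c7 is in that set, so it is an ancestor of c10.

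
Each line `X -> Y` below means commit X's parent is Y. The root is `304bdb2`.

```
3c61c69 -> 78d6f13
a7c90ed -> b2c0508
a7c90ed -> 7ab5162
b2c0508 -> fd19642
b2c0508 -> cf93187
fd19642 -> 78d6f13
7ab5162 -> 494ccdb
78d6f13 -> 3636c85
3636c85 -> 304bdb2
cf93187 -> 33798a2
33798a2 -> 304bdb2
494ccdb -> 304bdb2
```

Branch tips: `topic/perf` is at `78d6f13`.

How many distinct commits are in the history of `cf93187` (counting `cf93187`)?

Walking parent pointers from cf93187: reachable set = {304bdb2, 33798a2, cf93187}.
That is 3 commits.

3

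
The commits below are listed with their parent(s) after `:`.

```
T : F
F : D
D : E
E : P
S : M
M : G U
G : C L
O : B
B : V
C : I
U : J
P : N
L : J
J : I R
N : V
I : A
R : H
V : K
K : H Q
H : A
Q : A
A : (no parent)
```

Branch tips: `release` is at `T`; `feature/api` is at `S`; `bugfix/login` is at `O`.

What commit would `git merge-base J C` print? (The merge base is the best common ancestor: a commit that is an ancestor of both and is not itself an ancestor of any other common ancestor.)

Ancestors of J: {A, H, I, J, R}.
Ancestors of C: {A, C, I}.
Common ancestors: {A, I}.
Among these, I is not an ancestor of any other common ancestor — it is the merge base.

I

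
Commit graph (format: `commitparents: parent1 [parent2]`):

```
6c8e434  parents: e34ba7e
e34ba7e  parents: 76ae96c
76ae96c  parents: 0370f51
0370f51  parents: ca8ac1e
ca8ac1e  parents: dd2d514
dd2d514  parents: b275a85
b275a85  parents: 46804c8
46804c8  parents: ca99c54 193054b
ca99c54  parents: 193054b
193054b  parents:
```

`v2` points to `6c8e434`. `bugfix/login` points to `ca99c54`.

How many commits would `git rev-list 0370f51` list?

7

Walking parent pointers from 0370f51: reachable set = {0370f51, 193054b, 46804c8, b275a85, ca8ac1e, ca99c54, dd2d514}.
That is 7 commits.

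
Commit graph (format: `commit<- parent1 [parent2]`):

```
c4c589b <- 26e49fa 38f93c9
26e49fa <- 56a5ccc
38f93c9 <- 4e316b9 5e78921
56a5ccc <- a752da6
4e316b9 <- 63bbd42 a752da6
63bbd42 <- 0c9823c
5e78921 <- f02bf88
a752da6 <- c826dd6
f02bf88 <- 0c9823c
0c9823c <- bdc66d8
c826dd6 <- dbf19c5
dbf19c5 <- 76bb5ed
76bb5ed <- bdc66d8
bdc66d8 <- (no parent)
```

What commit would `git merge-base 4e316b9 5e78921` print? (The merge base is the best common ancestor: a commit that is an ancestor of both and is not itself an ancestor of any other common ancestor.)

Ancestors of 4e316b9: {0c9823c, 4e316b9, 63bbd42, 76bb5ed, a752da6, bdc66d8, c826dd6, dbf19c5}.
Ancestors of 5e78921: {0c9823c, 5e78921, bdc66d8, f02bf88}.
Common ancestors: {0c9823c, bdc66d8}.
Among these, 0c9823c is not an ancestor of any other common ancestor — it is the merge base.

0c9823c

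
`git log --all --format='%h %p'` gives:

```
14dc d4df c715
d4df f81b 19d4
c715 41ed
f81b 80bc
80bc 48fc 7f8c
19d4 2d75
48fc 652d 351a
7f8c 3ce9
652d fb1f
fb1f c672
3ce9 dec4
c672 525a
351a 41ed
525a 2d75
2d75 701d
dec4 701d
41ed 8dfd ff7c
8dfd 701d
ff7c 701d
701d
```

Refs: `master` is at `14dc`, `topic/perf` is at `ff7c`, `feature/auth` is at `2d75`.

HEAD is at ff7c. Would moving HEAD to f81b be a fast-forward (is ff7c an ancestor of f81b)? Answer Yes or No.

A fast-forward from ff7c to f81b is possible iff ff7c is an ancestor of f81b.
Ancestors of f81b: {2d75, 351a, 3ce9, 41ed, 48fc, 525a, 652d, 701d, 7f8c, 80bc, 8dfd, c672, dec4, f81b, fb1f, ff7c}.
ff7c is among them, so fast-forward is possible.

Yes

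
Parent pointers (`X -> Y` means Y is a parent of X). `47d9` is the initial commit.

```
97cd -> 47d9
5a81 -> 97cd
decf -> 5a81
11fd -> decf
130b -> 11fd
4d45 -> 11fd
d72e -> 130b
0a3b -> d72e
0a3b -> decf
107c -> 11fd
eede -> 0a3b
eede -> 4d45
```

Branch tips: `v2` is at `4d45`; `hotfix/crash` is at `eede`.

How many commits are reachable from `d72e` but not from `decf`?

Reachable from d72e: {11fd, 130b, 47d9, 5a81, 97cd, d72e, decf}.
Reachable from decf: {47d9, 5a81, 97cd, decf}.
In d72e's history but not decf's: {11fd, 130b, d72e} — 3 commits.

3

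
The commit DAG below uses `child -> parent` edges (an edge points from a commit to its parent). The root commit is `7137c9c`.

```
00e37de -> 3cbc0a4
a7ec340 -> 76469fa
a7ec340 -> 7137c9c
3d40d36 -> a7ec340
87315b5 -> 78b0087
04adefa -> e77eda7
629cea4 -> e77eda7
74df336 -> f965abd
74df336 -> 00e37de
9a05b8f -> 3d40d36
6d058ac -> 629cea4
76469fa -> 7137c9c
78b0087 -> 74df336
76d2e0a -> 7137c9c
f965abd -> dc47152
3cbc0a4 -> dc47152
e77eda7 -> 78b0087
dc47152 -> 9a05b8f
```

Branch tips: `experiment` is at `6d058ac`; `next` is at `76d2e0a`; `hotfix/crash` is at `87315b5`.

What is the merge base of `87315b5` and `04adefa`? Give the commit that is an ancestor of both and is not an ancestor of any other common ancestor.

78b0087

Ancestors of 87315b5: {00e37de, 3cbc0a4, 3d40d36, 7137c9c, 74df336, 76469fa, 78b0087, 87315b5, 9a05b8f, a7ec340, dc47152, f965abd}.
Ancestors of 04adefa: {00e37de, 04adefa, 3cbc0a4, 3d40d36, 7137c9c, 74df336, 76469fa, 78b0087, 9a05b8f, a7ec340, dc47152, e77eda7, f965abd}.
Common ancestors: {00e37de, 3cbc0a4, 3d40d36, 7137c9c, 74df336, 76469fa, 78b0087, 9a05b8f, a7ec340, dc47152, f965abd}.
Among these, 78b0087 is not an ancestor of any other common ancestor — it is the merge base.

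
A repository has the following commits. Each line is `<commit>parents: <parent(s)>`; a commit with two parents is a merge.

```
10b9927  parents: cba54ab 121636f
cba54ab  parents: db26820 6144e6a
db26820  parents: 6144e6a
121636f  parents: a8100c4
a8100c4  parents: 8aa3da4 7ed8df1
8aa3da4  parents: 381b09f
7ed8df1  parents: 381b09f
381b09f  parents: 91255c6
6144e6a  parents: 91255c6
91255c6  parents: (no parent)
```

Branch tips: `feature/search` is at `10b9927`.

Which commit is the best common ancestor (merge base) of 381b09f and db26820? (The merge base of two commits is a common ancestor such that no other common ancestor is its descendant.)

91255c6

Ancestors of 381b09f: {381b09f, 91255c6}.
Ancestors of db26820: {6144e6a, 91255c6, db26820}.
Common ancestors: {91255c6}.
The only common ancestor is 91255c6, so it is the merge base.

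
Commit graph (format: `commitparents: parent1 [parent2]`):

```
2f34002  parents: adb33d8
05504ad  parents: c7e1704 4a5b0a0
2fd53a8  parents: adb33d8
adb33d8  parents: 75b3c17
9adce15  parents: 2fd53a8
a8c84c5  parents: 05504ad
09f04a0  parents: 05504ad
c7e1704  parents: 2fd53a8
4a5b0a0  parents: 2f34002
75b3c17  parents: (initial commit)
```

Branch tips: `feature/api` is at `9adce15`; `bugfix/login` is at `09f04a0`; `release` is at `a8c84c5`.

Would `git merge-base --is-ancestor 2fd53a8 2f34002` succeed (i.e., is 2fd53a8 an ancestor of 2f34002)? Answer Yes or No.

No

Ancestors of 2f34002: {2f34002, 75b3c17, adb33d8}.
2fd53a8 is not in that set, so it is not an ancestor of 2f34002.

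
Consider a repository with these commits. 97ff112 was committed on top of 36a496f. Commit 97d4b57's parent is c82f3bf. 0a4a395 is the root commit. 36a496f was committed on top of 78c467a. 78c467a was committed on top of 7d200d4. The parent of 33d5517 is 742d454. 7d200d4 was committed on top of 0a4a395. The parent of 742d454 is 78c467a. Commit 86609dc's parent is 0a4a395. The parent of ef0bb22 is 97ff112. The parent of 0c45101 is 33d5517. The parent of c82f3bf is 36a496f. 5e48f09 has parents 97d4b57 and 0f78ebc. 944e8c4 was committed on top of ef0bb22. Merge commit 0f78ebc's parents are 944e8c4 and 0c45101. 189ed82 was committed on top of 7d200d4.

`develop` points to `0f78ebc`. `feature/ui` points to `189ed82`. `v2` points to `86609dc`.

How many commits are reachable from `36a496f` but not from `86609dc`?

Reachable from 36a496f: {0a4a395, 36a496f, 78c467a, 7d200d4}.
Reachable from 86609dc: {0a4a395, 86609dc}.
In 36a496f's history but not 86609dc's: {36a496f, 78c467a, 7d200d4} — 3 commits.

3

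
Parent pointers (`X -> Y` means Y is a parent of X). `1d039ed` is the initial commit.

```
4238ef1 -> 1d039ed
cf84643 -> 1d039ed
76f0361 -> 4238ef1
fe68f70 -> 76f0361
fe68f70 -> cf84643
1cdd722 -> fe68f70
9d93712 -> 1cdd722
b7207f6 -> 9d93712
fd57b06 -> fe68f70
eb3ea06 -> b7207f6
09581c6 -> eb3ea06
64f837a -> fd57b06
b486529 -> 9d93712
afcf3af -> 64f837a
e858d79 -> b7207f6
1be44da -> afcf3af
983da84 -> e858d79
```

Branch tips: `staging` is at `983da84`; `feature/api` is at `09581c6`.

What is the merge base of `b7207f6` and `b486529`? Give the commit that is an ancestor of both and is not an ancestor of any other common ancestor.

Ancestors of b7207f6: {1cdd722, 1d039ed, 4238ef1, 76f0361, 9d93712, b7207f6, cf84643, fe68f70}.
Ancestors of b486529: {1cdd722, 1d039ed, 4238ef1, 76f0361, 9d93712, b486529, cf84643, fe68f70}.
Common ancestors: {1cdd722, 1d039ed, 4238ef1, 76f0361, 9d93712, cf84643, fe68f70}.
Among these, 9d93712 is not an ancestor of any other common ancestor — it is the merge base.

9d93712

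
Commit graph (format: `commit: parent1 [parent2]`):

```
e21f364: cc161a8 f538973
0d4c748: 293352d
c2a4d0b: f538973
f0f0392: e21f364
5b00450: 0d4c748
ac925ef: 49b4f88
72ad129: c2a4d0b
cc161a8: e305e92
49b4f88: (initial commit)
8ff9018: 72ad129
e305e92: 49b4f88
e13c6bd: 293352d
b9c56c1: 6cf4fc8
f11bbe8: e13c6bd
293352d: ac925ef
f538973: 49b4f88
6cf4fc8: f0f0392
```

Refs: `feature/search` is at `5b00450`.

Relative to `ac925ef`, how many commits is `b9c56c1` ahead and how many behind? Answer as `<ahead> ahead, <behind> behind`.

7 ahead, 1 behind

Reachable from b9c56c1: {49b4f88, 6cf4fc8, b9c56c1, cc161a8, e21f364, e305e92, f0f0392, f538973}.
Reachable from ac925ef: {49b4f88, ac925ef}.
Only in b9c56c1's history (ahead): {6cf4fc8, b9c56c1, cc161a8, e21f364, e305e92, f0f0392, f538973} — 7.
Only in ac925ef's history (behind): {ac925ef} — 1.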